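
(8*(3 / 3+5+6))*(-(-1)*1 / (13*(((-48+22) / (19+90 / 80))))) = -5.72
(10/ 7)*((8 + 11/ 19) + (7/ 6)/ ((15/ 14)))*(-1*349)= -5769668/ 1197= -4820.11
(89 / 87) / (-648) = -89 / 56376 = -0.00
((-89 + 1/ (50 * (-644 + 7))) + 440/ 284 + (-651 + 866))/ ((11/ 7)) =288433529/ 3553550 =81.17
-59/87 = -0.68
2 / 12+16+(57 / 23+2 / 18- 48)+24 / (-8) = -13349 / 414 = -32.24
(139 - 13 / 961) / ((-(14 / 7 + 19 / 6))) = -801396 / 29791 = -26.90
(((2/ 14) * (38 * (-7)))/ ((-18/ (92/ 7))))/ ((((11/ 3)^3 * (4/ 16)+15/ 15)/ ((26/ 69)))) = 7904/ 10073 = 0.78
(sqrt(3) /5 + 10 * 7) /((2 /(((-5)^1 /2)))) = -175 /2 - sqrt(3) /4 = -87.93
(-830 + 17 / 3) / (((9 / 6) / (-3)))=4946 / 3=1648.67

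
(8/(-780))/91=-2/17745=-0.00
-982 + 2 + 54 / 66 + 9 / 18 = -21531 / 22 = -978.68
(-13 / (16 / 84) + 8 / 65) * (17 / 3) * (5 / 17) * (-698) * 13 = 6181837 / 6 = 1030306.17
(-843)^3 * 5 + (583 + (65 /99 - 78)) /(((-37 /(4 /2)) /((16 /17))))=-2995385560.72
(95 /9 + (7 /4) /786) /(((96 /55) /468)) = 71200415 /25152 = 2830.81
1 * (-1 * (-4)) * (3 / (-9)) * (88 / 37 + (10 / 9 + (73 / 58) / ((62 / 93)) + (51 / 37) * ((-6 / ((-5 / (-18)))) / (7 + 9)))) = -679198 / 144855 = -4.69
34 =34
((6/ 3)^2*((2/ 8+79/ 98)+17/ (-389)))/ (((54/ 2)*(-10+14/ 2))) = -77191/ 1543941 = -0.05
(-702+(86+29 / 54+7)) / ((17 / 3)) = -32857 / 306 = -107.38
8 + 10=18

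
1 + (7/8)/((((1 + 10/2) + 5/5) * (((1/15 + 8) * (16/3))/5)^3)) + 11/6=493463514083/174151532544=2.83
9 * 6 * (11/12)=99/2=49.50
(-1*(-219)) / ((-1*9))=-73 / 3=-24.33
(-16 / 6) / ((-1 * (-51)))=-8 / 153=-0.05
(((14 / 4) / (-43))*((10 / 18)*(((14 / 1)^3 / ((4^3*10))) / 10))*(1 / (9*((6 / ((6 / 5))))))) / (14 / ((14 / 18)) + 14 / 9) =-0.00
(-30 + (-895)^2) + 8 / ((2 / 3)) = 801007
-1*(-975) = 975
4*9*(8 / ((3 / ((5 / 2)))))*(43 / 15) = 688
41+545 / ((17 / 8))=5057 / 17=297.47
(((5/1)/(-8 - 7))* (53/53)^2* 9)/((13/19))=-57/13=-4.38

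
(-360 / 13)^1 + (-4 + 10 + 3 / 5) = -1371 / 65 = -21.09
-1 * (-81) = 81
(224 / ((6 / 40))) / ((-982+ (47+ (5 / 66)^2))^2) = 5667121152 / 3317596987445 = 0.00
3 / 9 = 1 / 3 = 0.33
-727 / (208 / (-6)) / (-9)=-727 / 312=-2.33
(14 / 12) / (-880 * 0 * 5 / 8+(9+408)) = 7 / 2502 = 0.00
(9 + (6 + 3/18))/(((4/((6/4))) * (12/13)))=1183/192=6.16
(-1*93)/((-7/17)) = 1581/7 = 225.86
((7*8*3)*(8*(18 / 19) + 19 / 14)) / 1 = 28524 / 19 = 1501.26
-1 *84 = -84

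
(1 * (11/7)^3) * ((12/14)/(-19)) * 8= -63888/45619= -1.40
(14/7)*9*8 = 144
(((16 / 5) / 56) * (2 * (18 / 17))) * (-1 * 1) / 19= -72 / 11305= -0.01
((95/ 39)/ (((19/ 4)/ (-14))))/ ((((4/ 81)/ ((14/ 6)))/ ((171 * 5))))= -290042.31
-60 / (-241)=60 / 241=0.25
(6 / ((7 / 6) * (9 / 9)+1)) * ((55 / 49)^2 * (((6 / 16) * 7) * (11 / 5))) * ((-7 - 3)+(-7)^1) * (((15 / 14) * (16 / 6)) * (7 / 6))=-5091075 / 4459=-1141.75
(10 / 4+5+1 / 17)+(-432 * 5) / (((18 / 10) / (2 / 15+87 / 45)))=-84063 / 34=-2472.44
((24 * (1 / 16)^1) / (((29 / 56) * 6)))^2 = 0.23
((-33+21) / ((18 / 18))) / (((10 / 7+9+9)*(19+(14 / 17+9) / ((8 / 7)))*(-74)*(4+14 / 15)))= 35 / 570873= 0.00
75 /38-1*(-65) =2545 /38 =66.97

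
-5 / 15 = -1 / 3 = -0.33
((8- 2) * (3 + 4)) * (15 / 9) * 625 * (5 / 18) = 109375 / 9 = 12152.78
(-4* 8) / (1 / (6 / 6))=-32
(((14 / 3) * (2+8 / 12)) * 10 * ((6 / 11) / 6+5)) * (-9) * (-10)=627200 / 11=57018.18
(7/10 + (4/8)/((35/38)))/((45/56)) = 116/75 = 1.55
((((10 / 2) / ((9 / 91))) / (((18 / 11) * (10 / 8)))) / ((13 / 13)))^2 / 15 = 4008004 / 98415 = 40.73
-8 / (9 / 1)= -8 / 9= -0.89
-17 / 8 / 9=-17 / 72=-0.24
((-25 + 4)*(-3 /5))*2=126 /5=25.20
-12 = -12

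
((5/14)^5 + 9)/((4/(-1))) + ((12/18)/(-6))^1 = -2.36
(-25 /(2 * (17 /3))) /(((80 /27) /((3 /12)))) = -405 /2176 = -0.19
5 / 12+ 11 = 11.42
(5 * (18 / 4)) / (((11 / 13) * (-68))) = -585 / 1496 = -0.39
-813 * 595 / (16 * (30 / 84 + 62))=-1128715 / 2328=-484.84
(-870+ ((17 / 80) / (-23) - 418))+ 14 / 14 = -2368097 / 1840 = -1287.01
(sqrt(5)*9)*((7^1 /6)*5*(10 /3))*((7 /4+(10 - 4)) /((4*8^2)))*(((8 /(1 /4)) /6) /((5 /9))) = 3255*sqrt(5) /64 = 113.73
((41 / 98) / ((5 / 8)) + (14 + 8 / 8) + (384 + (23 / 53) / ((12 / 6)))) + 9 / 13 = 135239367 / 337610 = 400.58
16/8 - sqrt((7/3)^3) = -1.56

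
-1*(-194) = 194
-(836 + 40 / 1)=-876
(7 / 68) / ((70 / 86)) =43 / 340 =0.13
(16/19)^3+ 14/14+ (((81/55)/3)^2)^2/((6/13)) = 216285860299/125528273750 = 1.72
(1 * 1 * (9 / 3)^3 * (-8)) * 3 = -648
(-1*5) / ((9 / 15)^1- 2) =25 / 7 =3.57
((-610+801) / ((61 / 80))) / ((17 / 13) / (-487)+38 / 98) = 296259145 / 455426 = 650.51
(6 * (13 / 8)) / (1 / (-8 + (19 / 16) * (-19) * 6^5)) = -3421353 / 2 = -1710676.50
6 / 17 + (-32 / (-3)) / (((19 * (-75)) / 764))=-389966 / 72675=-5.37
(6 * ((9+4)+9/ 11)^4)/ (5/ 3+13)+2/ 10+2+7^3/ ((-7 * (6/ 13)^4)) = 14440807262921/ 1043610480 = 13837.35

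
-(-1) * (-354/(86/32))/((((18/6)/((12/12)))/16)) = -30208/43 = -702.51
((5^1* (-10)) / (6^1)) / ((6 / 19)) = -475 / 18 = -26.39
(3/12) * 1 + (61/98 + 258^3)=3366008523/196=17173512.87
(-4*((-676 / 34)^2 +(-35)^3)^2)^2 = 363443404716016056150794334736 / 6975757441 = 52100923489666970510.54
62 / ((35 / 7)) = 62 / 5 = 12.40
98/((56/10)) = 35/2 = 17.50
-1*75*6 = -450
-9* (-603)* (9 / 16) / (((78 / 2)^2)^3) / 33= 67 / 2548555152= 0.00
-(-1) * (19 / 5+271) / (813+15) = 229 / 690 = 0.33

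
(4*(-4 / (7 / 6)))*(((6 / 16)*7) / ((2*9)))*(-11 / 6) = 11 / 3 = 3.67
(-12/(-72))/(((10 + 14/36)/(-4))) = -12/187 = -0.06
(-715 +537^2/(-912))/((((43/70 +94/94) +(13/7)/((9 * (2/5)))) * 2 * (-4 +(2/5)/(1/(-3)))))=493735725/10607168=46.55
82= 82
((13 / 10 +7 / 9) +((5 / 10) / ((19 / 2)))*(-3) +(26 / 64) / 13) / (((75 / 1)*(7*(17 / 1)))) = 53383 / 244188000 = 0.00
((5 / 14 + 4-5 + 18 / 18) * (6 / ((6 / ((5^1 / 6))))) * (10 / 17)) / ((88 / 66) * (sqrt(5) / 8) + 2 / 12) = -125 / 476 + 125 * sqrt(5) / 476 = 0.32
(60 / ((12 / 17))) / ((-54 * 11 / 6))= -85 / 99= -0.86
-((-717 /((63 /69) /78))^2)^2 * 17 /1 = -574553242584702526244112 /2401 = -239297477128155987606.88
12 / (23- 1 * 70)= -12 / 47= -0.26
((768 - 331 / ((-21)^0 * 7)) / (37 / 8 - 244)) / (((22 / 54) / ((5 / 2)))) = -544860 / 29491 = -18.48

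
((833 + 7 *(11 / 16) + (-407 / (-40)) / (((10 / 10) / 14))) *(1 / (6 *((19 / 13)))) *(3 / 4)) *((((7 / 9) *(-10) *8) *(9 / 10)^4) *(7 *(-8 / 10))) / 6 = 12138865011 / 3800000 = 3194.44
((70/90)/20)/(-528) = -7/95040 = -0.00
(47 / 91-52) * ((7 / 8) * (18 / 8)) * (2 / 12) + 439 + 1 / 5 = 1756797 / 4160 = 422.31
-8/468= -2/117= -0.02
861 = 861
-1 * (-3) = 3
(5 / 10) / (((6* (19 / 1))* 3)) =1 / 684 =0.00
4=4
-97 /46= -2.11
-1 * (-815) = 815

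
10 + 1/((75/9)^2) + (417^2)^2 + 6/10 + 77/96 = 1814243059944989/60000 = 30237384332.42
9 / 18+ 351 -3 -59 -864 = -1149 / 2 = -574.50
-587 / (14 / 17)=-9979 / 14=-712.79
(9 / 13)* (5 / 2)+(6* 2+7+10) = 799 / 26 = 30.73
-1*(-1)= 1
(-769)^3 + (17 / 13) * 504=-454755949.92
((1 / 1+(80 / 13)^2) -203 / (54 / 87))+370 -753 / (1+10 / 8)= -769177 / 3042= -252.85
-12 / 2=-6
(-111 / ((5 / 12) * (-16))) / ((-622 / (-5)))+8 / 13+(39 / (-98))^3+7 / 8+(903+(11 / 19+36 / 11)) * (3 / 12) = 181545267549489 / 795295004504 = 228.27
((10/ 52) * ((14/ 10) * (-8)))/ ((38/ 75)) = -1050/ 247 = -4.25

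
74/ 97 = 0.76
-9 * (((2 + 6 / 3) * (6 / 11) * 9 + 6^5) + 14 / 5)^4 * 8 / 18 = -135375751249183994419264 / 9150625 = -14794153541335591.22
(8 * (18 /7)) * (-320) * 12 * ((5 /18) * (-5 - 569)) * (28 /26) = 176332800 /13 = 13564061.54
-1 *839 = -839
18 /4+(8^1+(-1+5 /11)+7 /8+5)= 1569 /88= 17.83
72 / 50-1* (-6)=186 / 25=7.44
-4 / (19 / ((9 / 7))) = -36 / 133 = -0.27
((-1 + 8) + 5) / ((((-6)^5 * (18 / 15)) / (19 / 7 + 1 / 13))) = -635 / 176904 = -0.00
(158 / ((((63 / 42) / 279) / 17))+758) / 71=7047.24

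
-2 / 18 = -1 / 9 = -0.11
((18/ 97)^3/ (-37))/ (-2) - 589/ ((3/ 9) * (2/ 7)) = -417687530637/ 67537802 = -6184.50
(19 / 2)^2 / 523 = 361 / 2092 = 0.17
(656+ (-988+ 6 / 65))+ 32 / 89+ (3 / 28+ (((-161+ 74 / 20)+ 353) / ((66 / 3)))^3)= 32119263137607 / 86238152000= 372.45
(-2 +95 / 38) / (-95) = -1 / 190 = -0.01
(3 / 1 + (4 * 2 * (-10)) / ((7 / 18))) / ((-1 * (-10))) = -20.27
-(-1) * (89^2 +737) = 8658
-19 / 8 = -2.38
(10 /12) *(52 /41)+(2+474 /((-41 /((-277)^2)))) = -109108262 /123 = -887059.04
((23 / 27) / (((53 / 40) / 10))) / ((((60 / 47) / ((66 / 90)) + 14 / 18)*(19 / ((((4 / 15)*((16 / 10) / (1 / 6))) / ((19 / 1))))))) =12176384 / 672658881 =0.02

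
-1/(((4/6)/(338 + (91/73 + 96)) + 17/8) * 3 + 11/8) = -0.13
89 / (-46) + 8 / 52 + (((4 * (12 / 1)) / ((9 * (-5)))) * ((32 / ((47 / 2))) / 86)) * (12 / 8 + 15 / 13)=-11032673 / 6042790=-1.83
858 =858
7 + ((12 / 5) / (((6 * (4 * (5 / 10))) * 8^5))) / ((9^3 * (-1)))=836075519 / 119439360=7.00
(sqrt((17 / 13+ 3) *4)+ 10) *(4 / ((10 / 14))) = 112 *sqrt(182) / 65+ 56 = 79.25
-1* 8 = -8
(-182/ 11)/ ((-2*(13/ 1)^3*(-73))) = -7/ 135707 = -0.00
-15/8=-1.88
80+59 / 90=80.66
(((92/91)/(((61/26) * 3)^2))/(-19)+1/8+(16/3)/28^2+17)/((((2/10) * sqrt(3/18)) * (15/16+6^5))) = 42728503550 * sqrt(6)/3879541945629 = 0.03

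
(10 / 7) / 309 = 10 / 2163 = 0.00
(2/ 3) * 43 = 86/ 3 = 28.67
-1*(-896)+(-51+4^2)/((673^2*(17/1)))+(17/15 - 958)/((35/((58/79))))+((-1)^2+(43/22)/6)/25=12308722086716467/14051352245700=875.98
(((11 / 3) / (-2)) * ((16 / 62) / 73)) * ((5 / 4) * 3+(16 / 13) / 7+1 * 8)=-15917 / 205933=-0.08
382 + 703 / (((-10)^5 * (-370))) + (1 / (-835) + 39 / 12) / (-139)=8866823891047 / 23213000000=381.98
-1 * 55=-55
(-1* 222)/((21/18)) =-1332/7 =-190.29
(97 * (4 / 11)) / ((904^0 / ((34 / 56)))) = 1649 / 77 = 21.42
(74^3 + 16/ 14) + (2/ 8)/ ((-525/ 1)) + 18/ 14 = 850975499/ 2100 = 405226.43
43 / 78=0.55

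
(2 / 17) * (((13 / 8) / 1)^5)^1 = 371293 / 278528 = 1.33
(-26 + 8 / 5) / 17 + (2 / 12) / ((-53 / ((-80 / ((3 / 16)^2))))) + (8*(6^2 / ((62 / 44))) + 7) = 818644513 / 3770685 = 217.11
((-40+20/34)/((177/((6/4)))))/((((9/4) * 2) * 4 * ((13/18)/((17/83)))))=-335/63661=-0.01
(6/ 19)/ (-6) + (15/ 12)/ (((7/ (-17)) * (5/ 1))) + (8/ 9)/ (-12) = -10541/ 14364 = -0.73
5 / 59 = 0.08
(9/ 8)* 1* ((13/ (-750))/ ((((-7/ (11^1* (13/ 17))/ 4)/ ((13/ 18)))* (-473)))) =-2197/ 15351000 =-0.00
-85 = -85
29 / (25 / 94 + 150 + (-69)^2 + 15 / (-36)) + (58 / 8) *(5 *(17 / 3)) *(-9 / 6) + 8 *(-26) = -11436038903 / 22157752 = -516.12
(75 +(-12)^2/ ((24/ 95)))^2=416025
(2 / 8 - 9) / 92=-35 / 368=-0.10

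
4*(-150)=-600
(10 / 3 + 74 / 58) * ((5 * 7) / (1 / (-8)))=-112280 / 87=-1290.57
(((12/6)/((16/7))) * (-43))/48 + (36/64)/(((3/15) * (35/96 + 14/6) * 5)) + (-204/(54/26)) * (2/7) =-8544917/298368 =-28.64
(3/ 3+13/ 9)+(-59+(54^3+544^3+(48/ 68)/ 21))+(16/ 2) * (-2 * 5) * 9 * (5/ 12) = 172587678173/ 1071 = 161146291.48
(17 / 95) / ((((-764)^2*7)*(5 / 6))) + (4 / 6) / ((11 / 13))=25230261283 / 32023021800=0.79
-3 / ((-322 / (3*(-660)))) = -18.45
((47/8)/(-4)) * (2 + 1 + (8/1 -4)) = -10.28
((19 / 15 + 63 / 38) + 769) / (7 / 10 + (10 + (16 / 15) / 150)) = 32999775 / 457729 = 72.09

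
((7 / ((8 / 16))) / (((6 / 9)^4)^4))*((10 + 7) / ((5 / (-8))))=-5122559799 / 20480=-250124.99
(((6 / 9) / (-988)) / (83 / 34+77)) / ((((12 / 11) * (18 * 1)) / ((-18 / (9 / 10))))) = 935 / 108077814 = 0.00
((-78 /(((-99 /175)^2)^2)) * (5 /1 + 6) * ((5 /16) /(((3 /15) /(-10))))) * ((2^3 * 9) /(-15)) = -609628906250 /970299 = -628289.74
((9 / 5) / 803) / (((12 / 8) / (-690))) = -828 / 803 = -1.03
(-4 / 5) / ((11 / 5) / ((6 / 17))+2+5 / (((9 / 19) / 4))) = -72 / 4541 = -0.02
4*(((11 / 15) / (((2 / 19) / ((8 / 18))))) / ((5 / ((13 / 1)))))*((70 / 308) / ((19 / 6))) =104 / 45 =2.31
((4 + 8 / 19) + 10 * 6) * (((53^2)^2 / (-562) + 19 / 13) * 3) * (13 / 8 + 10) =-4378216700025 / 138814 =-31540166.70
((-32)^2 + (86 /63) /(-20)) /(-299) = -645077 /188370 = -3.42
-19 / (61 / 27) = -513 / 61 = -8.41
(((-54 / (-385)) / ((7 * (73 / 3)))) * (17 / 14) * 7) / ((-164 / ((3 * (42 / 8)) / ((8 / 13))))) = -0.00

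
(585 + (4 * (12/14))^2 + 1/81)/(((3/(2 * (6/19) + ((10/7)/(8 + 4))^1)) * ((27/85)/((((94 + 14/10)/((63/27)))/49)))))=639157430215/1629556299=392.23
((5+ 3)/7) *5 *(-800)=-32000/7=-4571.43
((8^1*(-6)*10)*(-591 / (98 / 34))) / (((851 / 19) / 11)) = 1007915040 / 41699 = 24171.20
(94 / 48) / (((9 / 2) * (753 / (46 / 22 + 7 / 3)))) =3431 / 1341846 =0.00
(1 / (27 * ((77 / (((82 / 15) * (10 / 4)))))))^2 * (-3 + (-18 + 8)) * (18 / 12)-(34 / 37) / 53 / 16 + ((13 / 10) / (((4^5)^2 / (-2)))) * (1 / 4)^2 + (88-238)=-319959171799163569919 / 2133033750877962240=-150.00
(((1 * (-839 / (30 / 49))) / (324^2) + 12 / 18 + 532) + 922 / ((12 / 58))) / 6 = 15711716809 / 18895680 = 831.50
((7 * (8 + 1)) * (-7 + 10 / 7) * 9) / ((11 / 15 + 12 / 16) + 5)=-189540 / 389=-487.25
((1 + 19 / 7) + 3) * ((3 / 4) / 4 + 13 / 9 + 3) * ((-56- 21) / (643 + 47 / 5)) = -1724195 / 469728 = -3.67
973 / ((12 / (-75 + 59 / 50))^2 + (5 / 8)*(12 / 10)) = 7574655436 / 6044349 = 1253.18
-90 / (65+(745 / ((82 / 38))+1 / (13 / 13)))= -3690 / 16861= -0.22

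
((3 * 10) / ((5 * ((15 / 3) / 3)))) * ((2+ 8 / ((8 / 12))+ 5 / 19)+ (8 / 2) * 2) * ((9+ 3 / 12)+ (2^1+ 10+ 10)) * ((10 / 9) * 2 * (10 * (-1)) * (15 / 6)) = -2643750 / 19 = -139144.74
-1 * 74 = -74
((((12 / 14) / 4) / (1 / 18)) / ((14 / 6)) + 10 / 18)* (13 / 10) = 6331 / 2205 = 2.87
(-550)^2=302500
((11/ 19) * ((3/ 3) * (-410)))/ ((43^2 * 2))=-2255/ 35131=-0.06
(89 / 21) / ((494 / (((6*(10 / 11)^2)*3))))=26700 / 209209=0.13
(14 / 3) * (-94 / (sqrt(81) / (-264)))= 115808 / 9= 12867.56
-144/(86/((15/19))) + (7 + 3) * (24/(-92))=-73860/18791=-3.93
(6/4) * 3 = 9/2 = 4.50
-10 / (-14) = 5 / 7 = 0.71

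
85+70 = 155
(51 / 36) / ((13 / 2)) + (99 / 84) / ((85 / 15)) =7907 / 18564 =0.43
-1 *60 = -60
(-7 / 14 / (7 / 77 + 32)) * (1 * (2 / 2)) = -11 / 706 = -0.02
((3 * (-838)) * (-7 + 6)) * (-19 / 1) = -47766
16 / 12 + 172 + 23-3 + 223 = 1249 / 3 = 416.33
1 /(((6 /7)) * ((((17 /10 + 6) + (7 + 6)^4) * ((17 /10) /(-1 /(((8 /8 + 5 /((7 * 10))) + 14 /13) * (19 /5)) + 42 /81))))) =27802600 /2922501731571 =0.00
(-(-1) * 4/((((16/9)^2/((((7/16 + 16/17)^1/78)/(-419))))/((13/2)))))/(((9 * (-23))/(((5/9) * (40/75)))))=0.00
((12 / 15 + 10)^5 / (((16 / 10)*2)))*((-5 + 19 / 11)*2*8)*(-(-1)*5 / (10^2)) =-4132485216 / 34375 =-120217.75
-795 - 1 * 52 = -847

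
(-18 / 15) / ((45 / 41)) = -82 / 75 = -1.09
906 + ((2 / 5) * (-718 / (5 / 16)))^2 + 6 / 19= 10040797444 / 11875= 845540.84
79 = 79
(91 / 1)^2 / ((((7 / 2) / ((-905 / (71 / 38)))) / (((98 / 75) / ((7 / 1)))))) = -213921.95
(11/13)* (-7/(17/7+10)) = -539/1131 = -0.48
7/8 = 0.88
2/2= 1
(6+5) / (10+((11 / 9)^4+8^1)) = 72171 / 132739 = 0.54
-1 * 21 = -21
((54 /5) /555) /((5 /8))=144 /4625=0.03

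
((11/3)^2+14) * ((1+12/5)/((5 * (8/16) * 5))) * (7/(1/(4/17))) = 13832/1125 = 12.30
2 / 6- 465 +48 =-1250 / 3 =-416.67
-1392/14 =-696/7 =-99.43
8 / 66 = 4 / 33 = 0.12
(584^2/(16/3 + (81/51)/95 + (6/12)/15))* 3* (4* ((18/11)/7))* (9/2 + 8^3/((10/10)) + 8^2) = 82877271012864/803341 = 103165742.83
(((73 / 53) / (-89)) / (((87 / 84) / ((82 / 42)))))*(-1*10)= 119720 / 410379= 0.29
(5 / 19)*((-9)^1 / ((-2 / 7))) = 8.29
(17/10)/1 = 17/10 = 1.70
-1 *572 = -572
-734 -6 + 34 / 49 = -739.31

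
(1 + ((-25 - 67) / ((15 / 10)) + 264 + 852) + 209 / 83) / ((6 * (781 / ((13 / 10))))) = 856336 / 2917035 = 0.29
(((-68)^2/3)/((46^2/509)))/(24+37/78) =15298504/1009861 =15.15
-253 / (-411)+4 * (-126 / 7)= -29339 / 411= -71.38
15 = 15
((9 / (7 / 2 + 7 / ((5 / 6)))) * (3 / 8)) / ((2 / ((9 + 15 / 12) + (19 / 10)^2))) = 2673 / 1360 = 1.97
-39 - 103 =-142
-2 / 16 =-1 / 8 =-0.12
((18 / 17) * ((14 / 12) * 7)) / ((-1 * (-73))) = 147 / 1241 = 0.12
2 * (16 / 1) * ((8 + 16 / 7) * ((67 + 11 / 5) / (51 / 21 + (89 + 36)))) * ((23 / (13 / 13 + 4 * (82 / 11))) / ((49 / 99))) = 1663922304 / 6173755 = 269.52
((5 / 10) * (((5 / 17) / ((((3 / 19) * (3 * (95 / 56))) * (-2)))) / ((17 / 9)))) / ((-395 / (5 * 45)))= 630 / 22831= 0.03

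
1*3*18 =54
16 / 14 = 8 / 7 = 1.14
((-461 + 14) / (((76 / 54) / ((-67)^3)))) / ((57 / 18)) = 10889725941 / 361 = 30165445.82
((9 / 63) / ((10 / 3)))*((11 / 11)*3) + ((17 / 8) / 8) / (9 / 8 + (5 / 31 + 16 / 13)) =21277 / 90888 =0.23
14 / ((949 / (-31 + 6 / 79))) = -34202 / 74971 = -0.46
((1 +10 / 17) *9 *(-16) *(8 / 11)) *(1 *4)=-124416 / 187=-665.33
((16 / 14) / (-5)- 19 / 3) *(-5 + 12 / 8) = 689 / 30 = 22.97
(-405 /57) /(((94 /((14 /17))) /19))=-945 /799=-1.18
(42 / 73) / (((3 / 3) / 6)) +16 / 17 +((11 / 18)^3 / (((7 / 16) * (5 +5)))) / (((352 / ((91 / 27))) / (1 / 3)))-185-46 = -226.61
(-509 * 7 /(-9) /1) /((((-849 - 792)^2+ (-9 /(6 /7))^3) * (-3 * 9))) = -0.00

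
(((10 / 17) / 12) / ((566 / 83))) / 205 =0.00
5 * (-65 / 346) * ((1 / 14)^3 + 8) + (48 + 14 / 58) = 1121337151 / 27533296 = 40.73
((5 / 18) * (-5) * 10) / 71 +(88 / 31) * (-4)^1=-228803 / 19809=-11.55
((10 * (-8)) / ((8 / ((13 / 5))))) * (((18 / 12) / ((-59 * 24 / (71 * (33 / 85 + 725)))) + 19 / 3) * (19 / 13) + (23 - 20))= 105587603 / 60180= 1754.53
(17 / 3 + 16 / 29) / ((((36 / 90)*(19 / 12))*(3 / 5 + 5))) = 13525 / 7714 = 1.75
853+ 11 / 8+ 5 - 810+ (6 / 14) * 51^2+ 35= 67149 / 56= 1199.09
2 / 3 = 0.67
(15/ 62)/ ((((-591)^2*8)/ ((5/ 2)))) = 0.00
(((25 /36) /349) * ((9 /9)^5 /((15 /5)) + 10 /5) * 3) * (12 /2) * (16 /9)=1400 /9423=0.15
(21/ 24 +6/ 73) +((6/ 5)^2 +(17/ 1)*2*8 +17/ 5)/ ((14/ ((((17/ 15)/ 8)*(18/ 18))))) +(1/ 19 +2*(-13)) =-430862497/ 19418000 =-22.19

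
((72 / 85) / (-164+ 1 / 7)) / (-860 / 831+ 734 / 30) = -139608 / 632801047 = -0.00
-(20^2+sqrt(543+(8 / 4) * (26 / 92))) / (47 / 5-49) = 5 * sqrt(287546) / 4554+1000 / 99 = 10.69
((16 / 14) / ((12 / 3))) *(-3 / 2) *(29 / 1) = -87 / 7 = -12.43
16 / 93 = 0.17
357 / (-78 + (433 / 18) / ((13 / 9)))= -9282 / 1595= -5.82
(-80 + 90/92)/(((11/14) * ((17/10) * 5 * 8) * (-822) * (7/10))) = 18175/7070844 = 0.00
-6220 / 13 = -478.46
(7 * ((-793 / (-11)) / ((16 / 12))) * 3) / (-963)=-1.18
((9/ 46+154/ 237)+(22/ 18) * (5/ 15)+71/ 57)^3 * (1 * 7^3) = 34659282395594924525717/ 6478983355600060488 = 5349.49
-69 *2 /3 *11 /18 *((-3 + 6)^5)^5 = -23818224243231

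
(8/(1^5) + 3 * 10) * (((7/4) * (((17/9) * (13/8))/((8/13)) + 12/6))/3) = 535325/3456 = 154.90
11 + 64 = 75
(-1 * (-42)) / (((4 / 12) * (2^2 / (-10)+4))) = 35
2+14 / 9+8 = 104 / 9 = 11.56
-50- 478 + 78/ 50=-13161/ 25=-526.44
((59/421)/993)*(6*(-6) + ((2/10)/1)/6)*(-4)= 0.02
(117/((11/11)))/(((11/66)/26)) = 18252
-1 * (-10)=10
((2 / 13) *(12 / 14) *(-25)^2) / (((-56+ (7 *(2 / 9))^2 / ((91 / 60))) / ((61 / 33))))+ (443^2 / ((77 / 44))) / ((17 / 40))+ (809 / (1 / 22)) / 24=9921287854427 / 37494996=264602.98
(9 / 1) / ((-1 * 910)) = -9 / 910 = -0.01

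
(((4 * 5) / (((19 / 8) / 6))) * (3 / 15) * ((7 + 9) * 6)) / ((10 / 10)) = 18432 / 19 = 970.11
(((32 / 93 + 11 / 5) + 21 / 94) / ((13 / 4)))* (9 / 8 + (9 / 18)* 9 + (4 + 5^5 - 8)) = 3025747571 / 1136460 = 2662.43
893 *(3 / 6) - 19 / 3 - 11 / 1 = 2575 / 6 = 429.17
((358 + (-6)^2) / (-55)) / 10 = -197 / 275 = -0.72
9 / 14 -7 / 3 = -71 / 42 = -1.69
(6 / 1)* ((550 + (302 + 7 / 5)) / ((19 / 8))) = 204816 / 95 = 2155.96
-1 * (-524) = 524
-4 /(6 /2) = -4 /3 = -1.33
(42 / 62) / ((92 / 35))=735 / 2852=0.26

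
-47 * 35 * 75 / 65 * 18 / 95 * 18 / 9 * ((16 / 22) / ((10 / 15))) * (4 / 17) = -8527680 / 46189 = -184.63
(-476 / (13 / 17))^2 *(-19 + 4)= -5811875.50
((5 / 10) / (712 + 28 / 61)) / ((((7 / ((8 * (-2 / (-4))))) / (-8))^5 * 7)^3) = -288064355455048358035456 / 17692713741297028385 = -16281.52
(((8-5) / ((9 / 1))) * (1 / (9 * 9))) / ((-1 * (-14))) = 0.00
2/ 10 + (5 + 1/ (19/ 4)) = 514/ 95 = 5.41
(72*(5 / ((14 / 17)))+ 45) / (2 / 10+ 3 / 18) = 101250 / 77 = 1314.94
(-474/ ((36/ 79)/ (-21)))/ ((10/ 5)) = 43687/ 4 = 10921.75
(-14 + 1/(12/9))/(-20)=53/80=0.66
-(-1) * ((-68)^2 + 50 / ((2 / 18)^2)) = 8674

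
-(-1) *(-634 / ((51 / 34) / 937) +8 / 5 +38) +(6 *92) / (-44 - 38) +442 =-243271736 / 615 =-395563.80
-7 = -7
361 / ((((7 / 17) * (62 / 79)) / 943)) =457188089 / 434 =1053428.78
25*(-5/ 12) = -125/ 12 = -10.42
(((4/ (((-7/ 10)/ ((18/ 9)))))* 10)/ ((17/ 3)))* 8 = -19200/ 119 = -161.34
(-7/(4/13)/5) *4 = -91/5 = -18.20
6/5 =1.20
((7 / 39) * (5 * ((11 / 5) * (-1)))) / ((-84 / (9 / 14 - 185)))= -28391 / 6552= -4.33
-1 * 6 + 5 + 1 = 0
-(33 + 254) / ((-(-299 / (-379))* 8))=108773 / 2392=45.47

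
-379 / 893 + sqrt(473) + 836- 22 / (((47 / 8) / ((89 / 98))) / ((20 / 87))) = sqrt(473) + 3177942287 / 3806859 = 856.54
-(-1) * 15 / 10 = 3 / 2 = 1.50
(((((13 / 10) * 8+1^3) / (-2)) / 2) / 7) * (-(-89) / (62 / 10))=-5073 / 868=-5.84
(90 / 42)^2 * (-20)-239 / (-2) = 2711 / 98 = 27.66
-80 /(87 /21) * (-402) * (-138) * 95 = -2951323200 /29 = -101769765.52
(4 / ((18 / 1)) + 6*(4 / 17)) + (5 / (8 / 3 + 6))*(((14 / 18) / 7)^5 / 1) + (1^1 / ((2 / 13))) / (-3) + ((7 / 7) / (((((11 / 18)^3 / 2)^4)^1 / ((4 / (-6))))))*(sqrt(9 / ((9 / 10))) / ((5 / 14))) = -172753486292975616*sqrt(10) / 15692141883605 - 2317084 / 4349943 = -34813.78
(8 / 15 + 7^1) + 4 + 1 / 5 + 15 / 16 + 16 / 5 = 3809 / 240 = 15.87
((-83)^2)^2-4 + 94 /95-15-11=4508537739 /95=47458291.99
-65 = -65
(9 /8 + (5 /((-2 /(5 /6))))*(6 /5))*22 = -121 /4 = -30.25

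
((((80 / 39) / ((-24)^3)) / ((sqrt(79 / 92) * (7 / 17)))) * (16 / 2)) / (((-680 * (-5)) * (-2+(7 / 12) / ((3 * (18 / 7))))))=sqrt(1817) / 89646830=0.00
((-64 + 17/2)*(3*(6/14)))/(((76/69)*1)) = -68931/1064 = -64.78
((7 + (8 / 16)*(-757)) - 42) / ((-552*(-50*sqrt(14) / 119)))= -0.48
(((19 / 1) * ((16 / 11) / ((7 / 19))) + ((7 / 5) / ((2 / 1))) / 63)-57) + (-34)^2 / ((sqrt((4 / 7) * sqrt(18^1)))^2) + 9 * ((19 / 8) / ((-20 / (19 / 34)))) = 65697851 / 3769920 + 2023 * sqrt(2) / 6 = 494.25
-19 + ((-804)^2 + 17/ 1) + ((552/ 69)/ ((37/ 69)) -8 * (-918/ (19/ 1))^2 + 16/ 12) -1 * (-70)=25157572696/ 40071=627824.93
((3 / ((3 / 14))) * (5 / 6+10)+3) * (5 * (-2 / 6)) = -2320 / 9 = -257.78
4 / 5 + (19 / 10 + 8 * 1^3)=107 / 10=10.70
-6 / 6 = -1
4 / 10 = 2 / 5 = 0.40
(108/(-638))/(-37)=54/11803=0.00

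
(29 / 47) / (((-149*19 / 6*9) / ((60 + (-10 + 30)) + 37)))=-2262 / 133057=-0.02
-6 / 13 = -0.46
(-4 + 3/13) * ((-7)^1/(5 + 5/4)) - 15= -3503/325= -10.78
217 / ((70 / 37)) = 1147 / 10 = 114.70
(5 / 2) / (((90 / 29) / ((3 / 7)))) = 29 / 84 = 0.35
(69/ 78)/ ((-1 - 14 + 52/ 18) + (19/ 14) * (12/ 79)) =-114471/ 1540526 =-0.07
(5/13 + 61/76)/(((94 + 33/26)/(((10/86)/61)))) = 0.00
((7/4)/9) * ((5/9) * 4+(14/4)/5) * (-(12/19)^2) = -3682/16245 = -0.23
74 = 74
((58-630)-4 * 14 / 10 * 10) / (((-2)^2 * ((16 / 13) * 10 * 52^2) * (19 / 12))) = -471 / 158080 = -0.00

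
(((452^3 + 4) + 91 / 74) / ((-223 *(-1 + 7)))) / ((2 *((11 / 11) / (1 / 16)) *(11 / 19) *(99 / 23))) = -2986265973023 / 3450370176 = -865.49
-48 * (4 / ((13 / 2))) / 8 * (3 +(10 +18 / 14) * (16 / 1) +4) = -692.57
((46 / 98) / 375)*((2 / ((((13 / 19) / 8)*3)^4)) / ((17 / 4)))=98218246144 / 722661132375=0.14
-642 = -642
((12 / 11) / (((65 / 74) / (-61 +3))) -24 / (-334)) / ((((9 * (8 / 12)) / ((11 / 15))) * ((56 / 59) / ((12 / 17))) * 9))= -4694099 / 6458725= -0.73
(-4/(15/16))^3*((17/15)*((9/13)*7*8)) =-249561088/73125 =-3412.80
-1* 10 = -10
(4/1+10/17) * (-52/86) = -2028/731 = -2.77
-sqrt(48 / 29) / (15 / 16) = -1.37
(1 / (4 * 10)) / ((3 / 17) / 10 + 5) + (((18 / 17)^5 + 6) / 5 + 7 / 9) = 98055236045 / 43600968756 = 2.25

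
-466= -466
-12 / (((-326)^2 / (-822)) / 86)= 212076 / 26569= 7.98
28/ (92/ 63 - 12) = -441/ 166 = -2.66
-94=-94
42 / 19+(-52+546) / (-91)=-428 / 133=-3.22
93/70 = 1.33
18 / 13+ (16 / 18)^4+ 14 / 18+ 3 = 493564 / 85293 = 5.79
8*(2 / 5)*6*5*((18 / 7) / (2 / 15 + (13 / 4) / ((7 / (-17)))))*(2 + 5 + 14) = -2177280 / 3259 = -668.08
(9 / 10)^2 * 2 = 81 / 50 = 1.62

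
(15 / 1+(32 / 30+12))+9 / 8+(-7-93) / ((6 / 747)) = -1490497 / 120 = -12420.81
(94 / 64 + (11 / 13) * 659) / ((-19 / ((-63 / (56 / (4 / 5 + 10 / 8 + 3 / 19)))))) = 92431791 / 1264640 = 73.09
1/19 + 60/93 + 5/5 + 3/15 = 5589/2945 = 1.90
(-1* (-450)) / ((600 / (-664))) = -498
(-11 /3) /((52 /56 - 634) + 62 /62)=154 /26547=0.01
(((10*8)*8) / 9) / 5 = 128 / 9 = 14.22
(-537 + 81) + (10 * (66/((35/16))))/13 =-39384/91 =-432.79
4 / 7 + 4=32 / 7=4.57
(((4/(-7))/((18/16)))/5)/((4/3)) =-8/105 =-0.08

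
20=20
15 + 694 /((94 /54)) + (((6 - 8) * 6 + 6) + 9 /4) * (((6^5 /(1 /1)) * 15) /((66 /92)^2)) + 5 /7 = -849483.13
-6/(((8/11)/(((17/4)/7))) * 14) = -561/1568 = -0.36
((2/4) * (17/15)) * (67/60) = 0.63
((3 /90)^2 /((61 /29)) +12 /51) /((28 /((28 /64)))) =220093 /59731200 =0.00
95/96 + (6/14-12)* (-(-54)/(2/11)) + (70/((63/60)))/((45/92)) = -19954943/6048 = -3299.43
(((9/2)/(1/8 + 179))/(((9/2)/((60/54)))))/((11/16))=1280/141867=0.01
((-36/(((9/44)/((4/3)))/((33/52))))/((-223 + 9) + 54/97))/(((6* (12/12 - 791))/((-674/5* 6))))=3955369/33223450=0.12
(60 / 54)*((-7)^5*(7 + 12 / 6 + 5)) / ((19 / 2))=-4705960 / 171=-27520.23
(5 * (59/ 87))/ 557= 295/ 48459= 0.01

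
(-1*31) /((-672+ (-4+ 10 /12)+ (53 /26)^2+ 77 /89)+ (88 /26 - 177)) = 5595252 /152292211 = 0.04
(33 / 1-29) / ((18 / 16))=32 / 9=3.56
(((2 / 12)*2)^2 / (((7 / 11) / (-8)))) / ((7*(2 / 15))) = -220 / 147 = -1.50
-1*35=-35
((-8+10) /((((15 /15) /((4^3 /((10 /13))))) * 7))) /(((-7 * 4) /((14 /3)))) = -416 /105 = -3.96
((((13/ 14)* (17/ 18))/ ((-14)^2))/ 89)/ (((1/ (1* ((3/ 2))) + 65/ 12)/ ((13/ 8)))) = 2873/ 213933216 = 0.00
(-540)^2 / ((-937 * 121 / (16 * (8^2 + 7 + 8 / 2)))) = -349920000 / 113377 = -3086.34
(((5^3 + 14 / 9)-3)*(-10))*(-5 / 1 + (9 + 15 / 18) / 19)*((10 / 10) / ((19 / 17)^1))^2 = 821095240 / 185193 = 4433.73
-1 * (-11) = 11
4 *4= 16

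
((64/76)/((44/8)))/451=32/94259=0.00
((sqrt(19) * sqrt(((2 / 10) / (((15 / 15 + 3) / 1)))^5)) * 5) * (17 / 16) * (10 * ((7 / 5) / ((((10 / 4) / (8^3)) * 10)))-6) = 59653 * sqrt(95) / 160000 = 3.63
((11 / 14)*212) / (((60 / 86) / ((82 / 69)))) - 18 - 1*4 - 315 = -385907 / 7245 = -53.27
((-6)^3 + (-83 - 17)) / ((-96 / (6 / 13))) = 79 / 52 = 1.52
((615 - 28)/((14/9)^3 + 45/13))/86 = 5562999/5889022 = 0.94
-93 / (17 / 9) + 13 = -616 / 17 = -36.24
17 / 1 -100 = -83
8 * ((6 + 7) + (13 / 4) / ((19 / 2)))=2028 / 19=106.74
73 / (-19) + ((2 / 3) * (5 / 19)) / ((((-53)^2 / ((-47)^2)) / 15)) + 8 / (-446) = -21310845 / 11901733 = -1.79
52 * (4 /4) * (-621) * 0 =0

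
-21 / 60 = -7 / 20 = -0.35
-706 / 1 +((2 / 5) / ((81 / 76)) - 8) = -289018 / 405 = -713.62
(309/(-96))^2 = 10609/1024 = 10.36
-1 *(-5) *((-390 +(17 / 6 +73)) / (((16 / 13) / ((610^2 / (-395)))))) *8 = 9618470.99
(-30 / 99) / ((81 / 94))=-940 / 2673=-0.35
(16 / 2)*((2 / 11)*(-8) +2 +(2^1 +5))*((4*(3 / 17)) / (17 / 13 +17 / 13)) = 51792 / 3179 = 16.29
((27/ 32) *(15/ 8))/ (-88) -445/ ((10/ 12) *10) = -6017001/ 112640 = -53.42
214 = 214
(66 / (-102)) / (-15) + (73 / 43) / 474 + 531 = 920022509 / 1732470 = 531.05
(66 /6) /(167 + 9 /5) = 55 /844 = 0.07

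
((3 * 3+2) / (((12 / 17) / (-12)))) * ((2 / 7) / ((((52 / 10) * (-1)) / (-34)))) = -31790 / 91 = -349.34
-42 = -42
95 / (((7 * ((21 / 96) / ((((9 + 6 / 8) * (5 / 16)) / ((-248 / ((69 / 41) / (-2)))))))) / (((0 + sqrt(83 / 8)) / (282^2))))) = 142025 * sqrt(166) / 70438047232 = 0.00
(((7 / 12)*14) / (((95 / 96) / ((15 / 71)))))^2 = 5531904 / 1819801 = 3.04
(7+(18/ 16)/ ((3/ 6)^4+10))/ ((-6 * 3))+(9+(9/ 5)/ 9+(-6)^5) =-112546657/ 14490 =-7767.20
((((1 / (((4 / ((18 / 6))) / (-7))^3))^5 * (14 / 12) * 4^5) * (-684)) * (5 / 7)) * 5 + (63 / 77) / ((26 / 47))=13881625469240979171773187 / 74973184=185154540978824897.87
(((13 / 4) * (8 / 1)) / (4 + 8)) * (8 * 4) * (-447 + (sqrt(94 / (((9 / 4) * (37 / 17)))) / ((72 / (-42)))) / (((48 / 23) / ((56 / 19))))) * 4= -124969.00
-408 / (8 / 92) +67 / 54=-253301 / 54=-4690.76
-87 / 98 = -0.89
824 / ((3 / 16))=4394.67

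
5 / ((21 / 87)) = 145 / 7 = 20.71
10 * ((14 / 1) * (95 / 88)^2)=315875 / 1936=163.16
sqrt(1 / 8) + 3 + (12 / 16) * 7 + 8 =sqrt(2) / 4 + 65 / 4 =16.60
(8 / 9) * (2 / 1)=16 / 9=1.78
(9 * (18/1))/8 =81/4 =20.25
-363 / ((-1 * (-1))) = -363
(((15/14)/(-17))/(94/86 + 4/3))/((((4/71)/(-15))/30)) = 30911625/148988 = 207.48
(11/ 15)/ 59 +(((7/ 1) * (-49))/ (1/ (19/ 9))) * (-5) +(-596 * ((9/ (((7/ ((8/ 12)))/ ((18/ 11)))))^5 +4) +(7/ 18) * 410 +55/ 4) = -17492105459783357/ 9582015915780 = -1825.51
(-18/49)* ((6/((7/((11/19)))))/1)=-1188/6517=-0.18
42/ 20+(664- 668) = -19/ 10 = -1.90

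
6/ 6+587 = 588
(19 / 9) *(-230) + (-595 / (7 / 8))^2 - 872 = 4149382 / 9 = 461042.44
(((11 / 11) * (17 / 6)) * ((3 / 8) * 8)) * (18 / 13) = 153 / 13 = 11.77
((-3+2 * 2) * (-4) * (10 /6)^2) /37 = -100 /333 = -0.30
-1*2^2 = -4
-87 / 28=-3.11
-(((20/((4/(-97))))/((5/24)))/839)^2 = -5419584/703921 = -7.70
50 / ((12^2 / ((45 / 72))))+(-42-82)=-71299 / 576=-123.78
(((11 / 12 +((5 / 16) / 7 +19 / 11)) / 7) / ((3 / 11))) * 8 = 9937 / 882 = 11.27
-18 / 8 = -9 / 4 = -2.25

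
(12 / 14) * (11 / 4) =33 / 14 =2.36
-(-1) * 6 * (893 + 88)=5886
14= 14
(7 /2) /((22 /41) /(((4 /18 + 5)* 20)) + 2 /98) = 3304805 /24121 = 137.01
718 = 718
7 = 7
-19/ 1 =-19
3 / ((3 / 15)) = 15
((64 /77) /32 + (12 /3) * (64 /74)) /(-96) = -1655 /45584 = -0.04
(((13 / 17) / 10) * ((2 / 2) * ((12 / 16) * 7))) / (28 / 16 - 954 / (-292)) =0.08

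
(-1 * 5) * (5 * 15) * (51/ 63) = -2125/ 7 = -303.57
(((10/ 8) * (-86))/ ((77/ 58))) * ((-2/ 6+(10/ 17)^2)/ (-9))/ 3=6235/ 163863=0.04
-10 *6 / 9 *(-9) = 60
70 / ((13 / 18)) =1260 / 13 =96.92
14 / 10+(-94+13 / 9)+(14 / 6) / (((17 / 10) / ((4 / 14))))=-69434 / 765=-90.76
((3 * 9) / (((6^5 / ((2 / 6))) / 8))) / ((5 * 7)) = 1 / 3780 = 0.00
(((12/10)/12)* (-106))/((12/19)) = -16.78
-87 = -87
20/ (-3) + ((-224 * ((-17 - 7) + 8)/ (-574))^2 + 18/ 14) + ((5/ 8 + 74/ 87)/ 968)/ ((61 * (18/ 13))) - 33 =5269666754977/ 8704677598848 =0.61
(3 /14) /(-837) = -1 /3906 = -0.00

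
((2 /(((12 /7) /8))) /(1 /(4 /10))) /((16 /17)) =119 /30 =3.97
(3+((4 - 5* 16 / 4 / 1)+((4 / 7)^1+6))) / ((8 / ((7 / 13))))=-45 / 104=-0.43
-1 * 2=-2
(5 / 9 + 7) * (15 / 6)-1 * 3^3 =-73 / 9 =-8.11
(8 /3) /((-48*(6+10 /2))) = -1 /198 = -0.01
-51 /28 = -1.82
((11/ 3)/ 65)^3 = 1331/ 7414875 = 0.00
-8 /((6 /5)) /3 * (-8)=160 /9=17.78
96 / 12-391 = -383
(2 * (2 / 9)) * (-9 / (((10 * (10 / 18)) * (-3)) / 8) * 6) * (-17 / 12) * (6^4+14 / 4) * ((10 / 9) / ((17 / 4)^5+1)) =-361947136 / 21313215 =-16.98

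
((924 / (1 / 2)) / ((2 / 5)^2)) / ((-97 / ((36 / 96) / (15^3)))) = -77 / 5820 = -0.01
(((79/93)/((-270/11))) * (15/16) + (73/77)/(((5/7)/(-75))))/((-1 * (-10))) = -29338039/2946240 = -9.96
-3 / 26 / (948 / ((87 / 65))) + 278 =148463033 / 534040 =278.00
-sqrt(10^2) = -10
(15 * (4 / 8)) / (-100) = -0.08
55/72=0.76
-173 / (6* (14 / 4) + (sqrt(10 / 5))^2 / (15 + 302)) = -54841 / 6659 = -8.24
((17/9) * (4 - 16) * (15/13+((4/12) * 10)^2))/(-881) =97580/309231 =0.32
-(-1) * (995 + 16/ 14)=6973/ 7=996.14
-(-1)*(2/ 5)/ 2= 0.20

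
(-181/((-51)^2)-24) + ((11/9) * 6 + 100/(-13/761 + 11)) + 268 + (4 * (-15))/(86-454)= 86844055867/333333756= 260.53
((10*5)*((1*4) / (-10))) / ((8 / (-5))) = 25 / 2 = 12.50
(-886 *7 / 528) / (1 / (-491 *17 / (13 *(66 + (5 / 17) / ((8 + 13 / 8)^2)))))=237175522661 / 2075629296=114.27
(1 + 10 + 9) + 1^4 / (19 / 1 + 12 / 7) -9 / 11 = 19.23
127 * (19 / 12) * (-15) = -12065 / 4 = -3016.25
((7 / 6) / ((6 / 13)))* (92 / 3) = 2093 / 27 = 77.52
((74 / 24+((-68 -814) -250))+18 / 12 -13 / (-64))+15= -213545 / 192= -1112.21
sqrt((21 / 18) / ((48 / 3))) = sqrt(42) / 24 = 0.27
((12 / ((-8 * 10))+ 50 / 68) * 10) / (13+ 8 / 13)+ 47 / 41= 388913 / 246738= 1.58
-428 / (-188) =107 / 47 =2.28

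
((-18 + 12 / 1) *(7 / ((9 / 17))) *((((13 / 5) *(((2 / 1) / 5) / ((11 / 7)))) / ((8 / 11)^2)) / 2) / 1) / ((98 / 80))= -2431 / 60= -40.52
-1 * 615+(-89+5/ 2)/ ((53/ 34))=-35536/ 53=-670.49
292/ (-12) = -73/ 3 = -24.33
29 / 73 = 0.40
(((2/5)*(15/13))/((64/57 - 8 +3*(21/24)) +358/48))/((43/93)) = 127224/408629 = 0.31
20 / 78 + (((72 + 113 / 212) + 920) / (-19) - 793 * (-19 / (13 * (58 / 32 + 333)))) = -40832056883 / 841541844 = -48.52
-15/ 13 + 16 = 14.85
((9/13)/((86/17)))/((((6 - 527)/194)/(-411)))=6099651/291239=20.94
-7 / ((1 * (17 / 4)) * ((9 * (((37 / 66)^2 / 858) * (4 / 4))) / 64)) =-744167424 / 23273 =-31975.57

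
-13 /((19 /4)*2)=-26 /19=-1.37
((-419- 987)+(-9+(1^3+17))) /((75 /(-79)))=110363 /75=1471.51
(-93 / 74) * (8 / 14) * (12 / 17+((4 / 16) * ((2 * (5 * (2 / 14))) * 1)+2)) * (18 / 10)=-610173 / 154105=-3.96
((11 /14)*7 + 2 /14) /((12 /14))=79 /12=6.58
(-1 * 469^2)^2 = 48382841521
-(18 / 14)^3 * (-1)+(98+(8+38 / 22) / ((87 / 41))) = 34370992 / 328251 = 104.71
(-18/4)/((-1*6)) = 3/4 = 0.75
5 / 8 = 0.62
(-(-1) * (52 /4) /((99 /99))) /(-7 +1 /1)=-13 /6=-2.17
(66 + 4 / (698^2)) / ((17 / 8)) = 64310936 / 2070617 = 31.06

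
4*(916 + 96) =4048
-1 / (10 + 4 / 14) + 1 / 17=-47 / 1224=-0.04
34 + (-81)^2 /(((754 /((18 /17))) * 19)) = 4199263 /121771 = 34.48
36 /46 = 0.78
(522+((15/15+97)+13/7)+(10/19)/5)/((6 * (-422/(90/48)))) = -0.46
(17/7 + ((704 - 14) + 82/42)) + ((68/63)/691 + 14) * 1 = 30838016/43533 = 708.38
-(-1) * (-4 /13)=-4 /13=-0.31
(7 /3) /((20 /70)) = 49 /6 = 8.17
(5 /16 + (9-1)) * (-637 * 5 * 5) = -2118025 /16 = -132376.56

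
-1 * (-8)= 8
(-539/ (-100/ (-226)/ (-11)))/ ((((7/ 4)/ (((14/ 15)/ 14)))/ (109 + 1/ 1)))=4211284/ 75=56150.45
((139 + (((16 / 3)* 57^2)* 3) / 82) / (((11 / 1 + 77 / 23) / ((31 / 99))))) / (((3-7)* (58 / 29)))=-2054153 / 974160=-2.11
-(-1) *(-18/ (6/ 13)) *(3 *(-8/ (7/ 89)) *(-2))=-166608/ 7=-23801.14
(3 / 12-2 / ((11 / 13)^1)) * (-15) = 1395 / 44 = 31.70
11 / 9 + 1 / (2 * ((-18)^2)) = 793 / 648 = 1.22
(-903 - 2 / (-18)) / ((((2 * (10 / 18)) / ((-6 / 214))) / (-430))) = -1048254 / 107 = -9796.77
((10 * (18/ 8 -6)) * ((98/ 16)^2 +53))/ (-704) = 434475/ 90112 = 4.82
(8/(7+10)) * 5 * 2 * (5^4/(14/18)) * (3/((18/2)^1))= 150000/119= 1260.50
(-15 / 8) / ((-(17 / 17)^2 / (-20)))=-75 / 2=-37.50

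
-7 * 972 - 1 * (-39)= -6765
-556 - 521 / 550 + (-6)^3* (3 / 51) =-5326257 / 9350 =-569.65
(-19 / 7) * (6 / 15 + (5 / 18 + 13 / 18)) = -19 / 5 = -3.80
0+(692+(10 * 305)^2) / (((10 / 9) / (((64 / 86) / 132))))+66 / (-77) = 781453938 / 16555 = 47203.50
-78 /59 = -1.32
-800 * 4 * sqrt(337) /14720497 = -3200 * sqrt(337) /14720497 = -0.00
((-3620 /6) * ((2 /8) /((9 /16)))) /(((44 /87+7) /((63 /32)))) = -183715 /2612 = -70.33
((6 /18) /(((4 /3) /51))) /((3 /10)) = 85 /2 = 42.50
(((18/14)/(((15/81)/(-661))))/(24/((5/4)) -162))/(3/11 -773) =-0.04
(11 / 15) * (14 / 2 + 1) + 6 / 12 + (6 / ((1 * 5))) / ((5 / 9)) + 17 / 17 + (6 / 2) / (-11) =15269 / 1650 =9.25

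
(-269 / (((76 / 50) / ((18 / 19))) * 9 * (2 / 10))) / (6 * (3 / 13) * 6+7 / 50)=-21856250 / 1982251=-11.03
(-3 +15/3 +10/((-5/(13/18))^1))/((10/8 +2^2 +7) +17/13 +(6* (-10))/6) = 52/333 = 0.16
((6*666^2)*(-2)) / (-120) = 221778 / 5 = 44355.60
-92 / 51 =-1.80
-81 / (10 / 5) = -81 / 2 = -40.50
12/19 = 0.63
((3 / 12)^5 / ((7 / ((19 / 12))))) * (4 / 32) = 19 / 688128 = 0.00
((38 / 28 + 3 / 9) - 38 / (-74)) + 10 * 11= 174365 / 1554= 112.20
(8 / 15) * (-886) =-7088 / 15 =-472.53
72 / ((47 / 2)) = 144 / 47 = 3.06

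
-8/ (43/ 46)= -368/ 43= -8.56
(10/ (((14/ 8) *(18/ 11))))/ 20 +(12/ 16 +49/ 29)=19105/ 7308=2.61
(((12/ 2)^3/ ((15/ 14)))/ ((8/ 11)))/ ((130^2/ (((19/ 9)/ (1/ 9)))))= 13167/ 42250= 0.31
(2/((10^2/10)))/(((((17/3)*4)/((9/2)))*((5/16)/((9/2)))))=243/425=0.57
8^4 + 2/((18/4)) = 36868/9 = 4096.44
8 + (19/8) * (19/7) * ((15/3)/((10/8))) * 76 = 13774/7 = 1967.71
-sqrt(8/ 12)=-sqrt(6)/ 3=-0.82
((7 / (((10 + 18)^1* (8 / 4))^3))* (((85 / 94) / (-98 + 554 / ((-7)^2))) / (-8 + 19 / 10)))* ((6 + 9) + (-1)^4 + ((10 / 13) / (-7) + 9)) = 320875 / 189148237824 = 0.00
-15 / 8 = -1.88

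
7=7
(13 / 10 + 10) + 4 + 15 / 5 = 183 / 10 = 18.30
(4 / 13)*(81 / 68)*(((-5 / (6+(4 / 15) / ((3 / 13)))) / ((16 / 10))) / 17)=-91125 / 9678032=-0.01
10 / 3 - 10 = -20 / 3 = -6.67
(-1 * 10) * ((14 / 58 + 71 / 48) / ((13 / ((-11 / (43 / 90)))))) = 1975875 / 64844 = 30.47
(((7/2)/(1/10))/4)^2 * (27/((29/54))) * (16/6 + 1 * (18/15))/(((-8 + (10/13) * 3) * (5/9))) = -1393119/296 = -4706.48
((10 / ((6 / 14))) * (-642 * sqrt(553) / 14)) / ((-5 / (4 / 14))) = 428 * sqrt(553) / 7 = 1437.83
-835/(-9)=835/9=92.78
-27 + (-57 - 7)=-91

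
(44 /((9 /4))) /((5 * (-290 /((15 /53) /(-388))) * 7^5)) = 22 /37586082345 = 0.00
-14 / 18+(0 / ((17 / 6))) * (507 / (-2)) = -7 / 9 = -0.78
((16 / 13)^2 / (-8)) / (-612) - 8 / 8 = -25849 / 25857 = -1.00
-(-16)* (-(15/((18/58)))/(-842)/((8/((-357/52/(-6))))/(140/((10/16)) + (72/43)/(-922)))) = 19154413145/650947674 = 29.43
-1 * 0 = 0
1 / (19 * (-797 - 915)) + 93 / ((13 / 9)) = 27225923 / 422864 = 64.38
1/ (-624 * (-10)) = 1/ 6240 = 0.00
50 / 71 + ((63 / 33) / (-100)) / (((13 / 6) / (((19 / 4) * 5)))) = 0.49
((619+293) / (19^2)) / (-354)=-8 / 1121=-0.01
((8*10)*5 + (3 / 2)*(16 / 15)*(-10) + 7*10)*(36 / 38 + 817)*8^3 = 3612474368 / 19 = 190130229.89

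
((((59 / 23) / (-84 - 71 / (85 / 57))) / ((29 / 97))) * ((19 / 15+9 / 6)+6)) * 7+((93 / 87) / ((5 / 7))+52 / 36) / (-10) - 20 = -27192179021 / 1119259350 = -24.29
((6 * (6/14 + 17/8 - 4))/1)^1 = -243/28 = -8.68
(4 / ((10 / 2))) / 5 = 4 / 25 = 0.16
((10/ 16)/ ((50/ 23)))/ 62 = 23/ 4960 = 0.00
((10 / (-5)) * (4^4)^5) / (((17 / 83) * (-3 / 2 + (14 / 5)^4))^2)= -23670423761715200000000 / 1623761484361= -14577525079.69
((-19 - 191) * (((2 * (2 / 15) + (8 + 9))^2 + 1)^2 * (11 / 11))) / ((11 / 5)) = -63421366904 / 7425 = -8541598.24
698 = 698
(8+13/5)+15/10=121/10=12.10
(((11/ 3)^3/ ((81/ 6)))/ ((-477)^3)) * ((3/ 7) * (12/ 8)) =-1331/ 61537265811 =-0.00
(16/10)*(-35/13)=-4.31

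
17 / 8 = 2.12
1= 1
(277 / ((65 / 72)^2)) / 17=1435968 / 71825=19.99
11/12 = 0.92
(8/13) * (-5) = -40/13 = -3.08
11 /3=3.67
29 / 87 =1 / 3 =0.33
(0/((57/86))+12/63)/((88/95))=95/462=0.21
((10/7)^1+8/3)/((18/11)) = 473/189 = 2.50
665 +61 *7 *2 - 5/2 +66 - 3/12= 6329/4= 1582.25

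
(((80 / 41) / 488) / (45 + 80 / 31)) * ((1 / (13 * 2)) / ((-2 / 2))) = -31 / 9591335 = -0.00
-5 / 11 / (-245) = 1 / 539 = 0.00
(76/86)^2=1444/1849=0.78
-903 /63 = -14.33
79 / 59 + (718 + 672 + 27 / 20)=1643373 / 1180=1392.69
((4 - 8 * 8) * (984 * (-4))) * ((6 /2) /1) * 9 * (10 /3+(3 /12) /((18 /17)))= 22759920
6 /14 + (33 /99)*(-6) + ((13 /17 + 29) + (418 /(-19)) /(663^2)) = 86750081 /3076983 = 28.19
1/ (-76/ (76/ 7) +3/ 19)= -19/ 130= -0.15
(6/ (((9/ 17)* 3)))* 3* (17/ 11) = 578/ 33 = 17.52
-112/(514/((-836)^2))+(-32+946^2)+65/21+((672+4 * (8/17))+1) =68194587050/91749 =743273.36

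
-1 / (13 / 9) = -9 / 13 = -0.69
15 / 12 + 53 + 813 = 867.25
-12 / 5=-2.40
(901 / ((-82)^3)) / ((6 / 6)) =-901 / 551368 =-0.00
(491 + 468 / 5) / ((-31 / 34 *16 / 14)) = -347837 / 620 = -561.03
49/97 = 0.51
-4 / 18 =-2 / 9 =-0.22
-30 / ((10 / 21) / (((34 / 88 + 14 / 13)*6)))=-158193 / 286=-553.12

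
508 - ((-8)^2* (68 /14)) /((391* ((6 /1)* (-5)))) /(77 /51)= 31489468 /61985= 508.02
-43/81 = -0.53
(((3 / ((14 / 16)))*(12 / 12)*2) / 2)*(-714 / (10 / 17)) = -20808 / 5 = -4161.60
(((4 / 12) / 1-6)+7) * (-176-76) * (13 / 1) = -4368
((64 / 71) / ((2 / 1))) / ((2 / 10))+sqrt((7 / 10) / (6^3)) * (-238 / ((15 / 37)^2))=160 / 71-162911 * sqrt(105) / 20250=-80.18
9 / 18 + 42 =85 / 2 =42.50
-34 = -34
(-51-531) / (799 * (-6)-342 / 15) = 485 / 4014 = 0.12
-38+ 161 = 123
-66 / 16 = -33 / 8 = -4.12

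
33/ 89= 0.37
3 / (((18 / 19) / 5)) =95 / 6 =15.83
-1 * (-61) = 61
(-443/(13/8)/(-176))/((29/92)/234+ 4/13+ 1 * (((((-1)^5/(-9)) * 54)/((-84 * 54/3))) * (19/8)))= 1141168/220737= 5.17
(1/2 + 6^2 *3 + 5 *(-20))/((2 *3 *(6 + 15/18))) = 17/82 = 0.21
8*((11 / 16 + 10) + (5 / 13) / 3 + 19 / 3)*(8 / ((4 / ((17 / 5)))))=60639 / 65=932.91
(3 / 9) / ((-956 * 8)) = -1 / 22944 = -0.00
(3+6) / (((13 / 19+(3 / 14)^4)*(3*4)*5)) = 547428 / 2504735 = 0.22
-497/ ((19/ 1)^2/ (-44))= 21868/ 361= 60.58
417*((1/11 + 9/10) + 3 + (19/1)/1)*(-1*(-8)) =4218372/55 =76697.67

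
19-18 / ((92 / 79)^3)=2960185 / 389344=7.60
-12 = -12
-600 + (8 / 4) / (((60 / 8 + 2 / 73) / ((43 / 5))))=-3284444 / 5495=-597.72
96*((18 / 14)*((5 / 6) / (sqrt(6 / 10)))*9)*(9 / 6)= 3240*sqrt(15) / 7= 1792.64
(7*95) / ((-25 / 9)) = -239.40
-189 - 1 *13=-202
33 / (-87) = -11 / 29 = -0.38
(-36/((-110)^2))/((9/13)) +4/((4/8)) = 24187/3025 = 8.00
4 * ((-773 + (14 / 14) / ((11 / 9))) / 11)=-280.79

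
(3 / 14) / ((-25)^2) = 3 / 8750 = 0.00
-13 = -13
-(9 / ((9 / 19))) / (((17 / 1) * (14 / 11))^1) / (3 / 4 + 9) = -418 / 4641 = -0.09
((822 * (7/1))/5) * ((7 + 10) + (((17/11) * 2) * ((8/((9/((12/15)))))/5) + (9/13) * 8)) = 1418013842/53625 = 26443.15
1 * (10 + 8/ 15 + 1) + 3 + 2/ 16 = 1759/ 120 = 14.66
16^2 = 256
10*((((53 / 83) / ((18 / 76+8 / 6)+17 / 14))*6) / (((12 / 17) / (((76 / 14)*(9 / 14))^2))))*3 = 22525950555 / 31629059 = 712.19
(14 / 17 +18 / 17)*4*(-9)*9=-10368 / 17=-609.88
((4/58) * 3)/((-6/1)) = -1/29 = -0.03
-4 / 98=-2 / 49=-0.04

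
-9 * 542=-4878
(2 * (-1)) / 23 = -0.09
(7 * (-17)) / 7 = -17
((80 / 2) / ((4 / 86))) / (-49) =-860 / 49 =-17.55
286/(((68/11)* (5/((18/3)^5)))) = 6115824/85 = 71950.87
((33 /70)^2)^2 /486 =14641 /144060000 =0.00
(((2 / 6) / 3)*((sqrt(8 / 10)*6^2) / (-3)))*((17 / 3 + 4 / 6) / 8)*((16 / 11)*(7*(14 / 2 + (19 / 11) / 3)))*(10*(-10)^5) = 106400000000*sqrt(5) / 3267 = 72824497.34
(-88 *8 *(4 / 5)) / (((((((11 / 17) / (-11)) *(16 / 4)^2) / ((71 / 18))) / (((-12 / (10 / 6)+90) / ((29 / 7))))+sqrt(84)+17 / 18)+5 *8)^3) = -406932638431436687899971390337005326331037980672 / 36914696877837302090698489563972554211837652464965+52717196428529657599975283929280272839895425024 *sqrt(21) / 36914696877837302090698489563972554211837652464965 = -0.00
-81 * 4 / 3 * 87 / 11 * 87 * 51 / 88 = -10422513 / 242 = -43068.24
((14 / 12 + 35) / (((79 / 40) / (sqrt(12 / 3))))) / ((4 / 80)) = 173600 / 237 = 732.49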